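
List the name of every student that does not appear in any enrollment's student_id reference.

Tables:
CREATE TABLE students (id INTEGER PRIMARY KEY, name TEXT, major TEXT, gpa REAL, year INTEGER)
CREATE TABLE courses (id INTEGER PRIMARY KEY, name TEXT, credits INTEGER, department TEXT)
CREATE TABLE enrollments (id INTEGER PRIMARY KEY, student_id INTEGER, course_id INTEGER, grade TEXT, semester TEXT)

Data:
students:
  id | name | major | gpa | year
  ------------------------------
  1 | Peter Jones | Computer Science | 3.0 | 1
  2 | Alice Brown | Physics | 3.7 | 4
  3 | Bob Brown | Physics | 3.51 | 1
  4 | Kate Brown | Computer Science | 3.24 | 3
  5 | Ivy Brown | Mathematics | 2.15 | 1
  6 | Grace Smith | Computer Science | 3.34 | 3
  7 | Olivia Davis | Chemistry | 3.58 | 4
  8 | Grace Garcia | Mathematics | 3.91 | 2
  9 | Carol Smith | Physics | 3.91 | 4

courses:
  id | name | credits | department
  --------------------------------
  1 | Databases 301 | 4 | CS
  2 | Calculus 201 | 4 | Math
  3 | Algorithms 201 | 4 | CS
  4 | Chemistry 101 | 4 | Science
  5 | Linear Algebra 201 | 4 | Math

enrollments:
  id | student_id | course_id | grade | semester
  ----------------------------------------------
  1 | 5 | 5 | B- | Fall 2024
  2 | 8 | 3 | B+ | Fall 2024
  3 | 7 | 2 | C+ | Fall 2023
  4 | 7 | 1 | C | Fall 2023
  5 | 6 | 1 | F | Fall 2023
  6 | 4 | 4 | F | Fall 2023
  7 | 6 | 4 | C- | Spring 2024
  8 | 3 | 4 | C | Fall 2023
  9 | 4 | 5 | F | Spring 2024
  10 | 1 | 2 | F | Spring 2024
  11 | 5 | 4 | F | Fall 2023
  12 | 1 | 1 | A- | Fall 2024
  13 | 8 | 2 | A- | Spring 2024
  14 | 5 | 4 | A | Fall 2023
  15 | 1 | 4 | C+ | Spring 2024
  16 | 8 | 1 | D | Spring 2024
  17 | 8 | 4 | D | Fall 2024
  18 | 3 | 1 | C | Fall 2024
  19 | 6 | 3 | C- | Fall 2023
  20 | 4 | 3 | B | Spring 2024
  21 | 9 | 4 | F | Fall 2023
SELECT p.name FROM students p LEFT JOIN enrollments c ON c.student_id = p.id WHERE c.id IS NULL

Execution result:
Alice Brown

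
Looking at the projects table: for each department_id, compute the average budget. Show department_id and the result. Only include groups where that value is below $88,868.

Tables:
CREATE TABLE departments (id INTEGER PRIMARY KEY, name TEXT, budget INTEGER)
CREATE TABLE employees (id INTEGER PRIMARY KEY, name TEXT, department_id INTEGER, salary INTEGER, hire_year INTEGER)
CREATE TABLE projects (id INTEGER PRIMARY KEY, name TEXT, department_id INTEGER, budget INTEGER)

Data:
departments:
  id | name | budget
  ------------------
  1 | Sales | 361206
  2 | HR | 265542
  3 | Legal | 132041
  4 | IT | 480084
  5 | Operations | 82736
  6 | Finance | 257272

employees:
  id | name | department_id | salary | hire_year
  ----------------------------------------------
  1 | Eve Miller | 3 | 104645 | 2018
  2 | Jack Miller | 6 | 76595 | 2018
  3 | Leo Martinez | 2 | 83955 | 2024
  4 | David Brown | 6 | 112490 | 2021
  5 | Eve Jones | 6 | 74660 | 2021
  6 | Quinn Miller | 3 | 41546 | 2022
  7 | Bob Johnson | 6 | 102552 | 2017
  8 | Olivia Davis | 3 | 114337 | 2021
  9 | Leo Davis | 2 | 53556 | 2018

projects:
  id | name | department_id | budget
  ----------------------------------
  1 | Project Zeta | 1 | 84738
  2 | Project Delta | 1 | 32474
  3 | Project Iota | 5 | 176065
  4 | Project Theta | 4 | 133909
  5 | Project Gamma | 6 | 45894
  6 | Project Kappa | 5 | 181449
SELECT department_id, AVG(budget) AS avg_budget FROM projects GROUP BY department_id HAVING AVG(budget) < 88868

Execution result:
department_id | avg_budget
1 | 58606.00
6 | 45894.00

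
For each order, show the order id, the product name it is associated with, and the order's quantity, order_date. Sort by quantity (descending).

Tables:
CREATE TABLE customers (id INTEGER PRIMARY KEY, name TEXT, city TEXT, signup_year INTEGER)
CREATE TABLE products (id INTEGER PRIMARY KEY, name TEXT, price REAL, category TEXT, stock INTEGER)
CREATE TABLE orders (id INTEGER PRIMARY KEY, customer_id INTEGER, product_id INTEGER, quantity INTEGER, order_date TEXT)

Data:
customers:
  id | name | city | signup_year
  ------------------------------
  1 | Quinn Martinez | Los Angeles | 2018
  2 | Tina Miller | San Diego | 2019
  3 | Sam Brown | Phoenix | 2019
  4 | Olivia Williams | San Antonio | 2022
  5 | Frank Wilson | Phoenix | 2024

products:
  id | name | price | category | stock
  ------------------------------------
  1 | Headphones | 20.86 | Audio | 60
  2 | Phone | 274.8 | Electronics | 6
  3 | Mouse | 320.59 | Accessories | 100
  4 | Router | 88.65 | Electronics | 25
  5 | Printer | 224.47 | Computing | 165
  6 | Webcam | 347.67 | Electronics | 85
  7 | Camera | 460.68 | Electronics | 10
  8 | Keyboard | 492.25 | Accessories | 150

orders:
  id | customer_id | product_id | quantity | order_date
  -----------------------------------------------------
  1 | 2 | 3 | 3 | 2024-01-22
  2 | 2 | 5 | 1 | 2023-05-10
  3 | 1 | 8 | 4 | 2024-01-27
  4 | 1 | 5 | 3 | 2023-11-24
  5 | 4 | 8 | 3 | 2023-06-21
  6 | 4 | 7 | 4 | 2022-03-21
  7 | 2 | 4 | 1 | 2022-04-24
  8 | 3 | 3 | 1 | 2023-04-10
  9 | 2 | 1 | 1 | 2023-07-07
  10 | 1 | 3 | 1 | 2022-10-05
SELECT c.id, p.name AS product, c.quantity, c.order_date FROM orders c JOIN products p ON c.product_id = p.id ORDER BY c.quantity DESC

Execution result:
id | product | quantity | order_date
3 | Keyboard | 4 | 2024-01-27
6 | Camera | 4 | 2022-03-21
1 | Mouse | 3 | 2024-01-22
4 | Printer | 3 | 2023-11-24
5 | Keyboard | 3 | 2023-06-21
2 | Printer | 1 | 2023-05-10
7 | Router | 1 | 2022-04-24
8 | Mouse | 1 | 2023-04-10
9 | Headphones | 1 | 2023-07-07
10 | Mouse | 1 | 2022-10-05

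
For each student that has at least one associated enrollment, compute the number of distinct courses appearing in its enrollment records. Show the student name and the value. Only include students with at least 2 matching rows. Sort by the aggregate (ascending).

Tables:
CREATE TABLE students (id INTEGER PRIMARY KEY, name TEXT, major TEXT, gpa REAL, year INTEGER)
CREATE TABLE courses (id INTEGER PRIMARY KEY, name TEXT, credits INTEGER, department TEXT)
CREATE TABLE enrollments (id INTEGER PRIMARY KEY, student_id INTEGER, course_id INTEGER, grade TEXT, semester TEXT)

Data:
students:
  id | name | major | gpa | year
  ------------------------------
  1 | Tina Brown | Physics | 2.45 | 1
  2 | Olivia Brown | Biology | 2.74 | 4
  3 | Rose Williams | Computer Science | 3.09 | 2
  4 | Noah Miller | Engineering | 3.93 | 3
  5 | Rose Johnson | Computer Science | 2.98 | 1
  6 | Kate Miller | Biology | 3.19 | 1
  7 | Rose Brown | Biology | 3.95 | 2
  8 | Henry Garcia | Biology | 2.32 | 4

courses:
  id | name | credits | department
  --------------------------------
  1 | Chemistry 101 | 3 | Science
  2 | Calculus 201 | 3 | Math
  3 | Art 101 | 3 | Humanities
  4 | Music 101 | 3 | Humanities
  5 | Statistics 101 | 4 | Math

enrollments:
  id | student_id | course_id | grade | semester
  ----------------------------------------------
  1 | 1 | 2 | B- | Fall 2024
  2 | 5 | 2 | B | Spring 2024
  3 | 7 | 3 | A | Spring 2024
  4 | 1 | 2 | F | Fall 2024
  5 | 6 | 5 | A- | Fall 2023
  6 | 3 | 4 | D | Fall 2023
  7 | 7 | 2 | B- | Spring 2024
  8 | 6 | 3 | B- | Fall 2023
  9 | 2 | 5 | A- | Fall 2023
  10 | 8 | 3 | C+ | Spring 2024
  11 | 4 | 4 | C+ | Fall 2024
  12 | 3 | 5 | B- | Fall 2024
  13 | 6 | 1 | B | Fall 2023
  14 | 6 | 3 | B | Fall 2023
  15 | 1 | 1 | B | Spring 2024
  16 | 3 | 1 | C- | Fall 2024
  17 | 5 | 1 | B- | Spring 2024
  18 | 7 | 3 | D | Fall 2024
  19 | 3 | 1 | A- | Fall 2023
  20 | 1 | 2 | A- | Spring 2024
SELECT p.name, COUNT(DISTINCT c.course_id) AS distinct_course_count FROM enrollments c JOIN students p ON c.student_id = p.id GROUP BY p.id, p.name HAVING COUNT(*) >= 2 ORDER BY distinct_course_count ASC

Execution result:
name | distinct_course_count
Tina Brown | 2
Rose Johnson | 2
Rose Brown | 2
Rose Williams | 3
Kate Miller | 3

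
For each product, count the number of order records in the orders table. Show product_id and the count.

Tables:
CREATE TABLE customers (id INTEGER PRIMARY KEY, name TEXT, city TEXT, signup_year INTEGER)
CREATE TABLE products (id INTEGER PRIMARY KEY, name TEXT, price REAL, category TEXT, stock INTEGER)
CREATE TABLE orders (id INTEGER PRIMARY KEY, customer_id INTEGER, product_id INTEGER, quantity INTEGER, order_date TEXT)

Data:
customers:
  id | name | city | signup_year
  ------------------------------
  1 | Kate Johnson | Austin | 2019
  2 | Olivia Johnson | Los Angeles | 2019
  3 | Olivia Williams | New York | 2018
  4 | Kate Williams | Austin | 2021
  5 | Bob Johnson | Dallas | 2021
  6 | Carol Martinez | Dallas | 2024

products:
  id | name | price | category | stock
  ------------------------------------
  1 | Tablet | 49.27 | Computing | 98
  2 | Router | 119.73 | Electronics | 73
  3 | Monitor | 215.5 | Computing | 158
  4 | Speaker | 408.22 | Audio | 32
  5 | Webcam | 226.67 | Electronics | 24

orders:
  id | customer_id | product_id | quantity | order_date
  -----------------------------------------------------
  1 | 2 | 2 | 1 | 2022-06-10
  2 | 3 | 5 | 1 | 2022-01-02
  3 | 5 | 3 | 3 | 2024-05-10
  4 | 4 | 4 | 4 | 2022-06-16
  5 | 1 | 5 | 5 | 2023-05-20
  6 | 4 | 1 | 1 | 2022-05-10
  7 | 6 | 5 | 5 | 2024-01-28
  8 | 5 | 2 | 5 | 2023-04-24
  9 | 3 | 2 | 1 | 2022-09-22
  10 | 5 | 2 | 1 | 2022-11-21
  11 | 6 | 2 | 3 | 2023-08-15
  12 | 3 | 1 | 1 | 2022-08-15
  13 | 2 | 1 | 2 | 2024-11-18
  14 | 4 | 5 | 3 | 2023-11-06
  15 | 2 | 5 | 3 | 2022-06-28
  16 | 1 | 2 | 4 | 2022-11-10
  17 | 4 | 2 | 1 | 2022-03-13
SELECT product_id, COUNT(*) AS order_count FROM orders GROUP BY product_id

Execution result:
product_id | order_count
1 | 3
2 | 7
3 | 1
4 | 1
5 | 5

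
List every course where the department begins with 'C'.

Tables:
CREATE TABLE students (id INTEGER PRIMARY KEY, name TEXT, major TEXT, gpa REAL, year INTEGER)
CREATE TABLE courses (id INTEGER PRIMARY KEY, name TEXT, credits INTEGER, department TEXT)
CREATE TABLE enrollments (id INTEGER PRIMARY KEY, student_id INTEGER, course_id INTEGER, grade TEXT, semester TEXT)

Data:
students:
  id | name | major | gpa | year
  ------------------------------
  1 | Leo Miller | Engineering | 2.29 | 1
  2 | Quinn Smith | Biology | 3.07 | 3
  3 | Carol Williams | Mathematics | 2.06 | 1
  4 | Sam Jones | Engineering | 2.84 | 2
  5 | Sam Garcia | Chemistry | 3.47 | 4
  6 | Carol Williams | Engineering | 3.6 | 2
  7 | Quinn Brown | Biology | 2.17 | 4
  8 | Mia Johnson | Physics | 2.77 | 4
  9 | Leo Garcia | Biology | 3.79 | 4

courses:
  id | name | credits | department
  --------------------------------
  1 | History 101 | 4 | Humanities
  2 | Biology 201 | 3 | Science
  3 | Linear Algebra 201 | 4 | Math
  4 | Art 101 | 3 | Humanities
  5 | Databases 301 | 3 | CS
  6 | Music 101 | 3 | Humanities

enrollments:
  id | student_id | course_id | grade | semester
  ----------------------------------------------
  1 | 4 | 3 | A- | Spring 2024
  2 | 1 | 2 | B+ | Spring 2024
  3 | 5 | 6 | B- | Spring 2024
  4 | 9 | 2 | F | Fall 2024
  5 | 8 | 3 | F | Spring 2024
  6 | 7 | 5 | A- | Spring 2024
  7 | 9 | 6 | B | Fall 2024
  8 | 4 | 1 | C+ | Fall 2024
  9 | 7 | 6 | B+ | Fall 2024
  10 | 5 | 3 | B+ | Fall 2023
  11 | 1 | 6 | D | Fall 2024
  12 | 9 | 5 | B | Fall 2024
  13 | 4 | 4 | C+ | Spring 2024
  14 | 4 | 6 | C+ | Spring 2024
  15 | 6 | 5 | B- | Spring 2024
SELECT name, department FROM courses WHERE department LIKE 'C%'

Execution result:
name | department
Databases 301 | CS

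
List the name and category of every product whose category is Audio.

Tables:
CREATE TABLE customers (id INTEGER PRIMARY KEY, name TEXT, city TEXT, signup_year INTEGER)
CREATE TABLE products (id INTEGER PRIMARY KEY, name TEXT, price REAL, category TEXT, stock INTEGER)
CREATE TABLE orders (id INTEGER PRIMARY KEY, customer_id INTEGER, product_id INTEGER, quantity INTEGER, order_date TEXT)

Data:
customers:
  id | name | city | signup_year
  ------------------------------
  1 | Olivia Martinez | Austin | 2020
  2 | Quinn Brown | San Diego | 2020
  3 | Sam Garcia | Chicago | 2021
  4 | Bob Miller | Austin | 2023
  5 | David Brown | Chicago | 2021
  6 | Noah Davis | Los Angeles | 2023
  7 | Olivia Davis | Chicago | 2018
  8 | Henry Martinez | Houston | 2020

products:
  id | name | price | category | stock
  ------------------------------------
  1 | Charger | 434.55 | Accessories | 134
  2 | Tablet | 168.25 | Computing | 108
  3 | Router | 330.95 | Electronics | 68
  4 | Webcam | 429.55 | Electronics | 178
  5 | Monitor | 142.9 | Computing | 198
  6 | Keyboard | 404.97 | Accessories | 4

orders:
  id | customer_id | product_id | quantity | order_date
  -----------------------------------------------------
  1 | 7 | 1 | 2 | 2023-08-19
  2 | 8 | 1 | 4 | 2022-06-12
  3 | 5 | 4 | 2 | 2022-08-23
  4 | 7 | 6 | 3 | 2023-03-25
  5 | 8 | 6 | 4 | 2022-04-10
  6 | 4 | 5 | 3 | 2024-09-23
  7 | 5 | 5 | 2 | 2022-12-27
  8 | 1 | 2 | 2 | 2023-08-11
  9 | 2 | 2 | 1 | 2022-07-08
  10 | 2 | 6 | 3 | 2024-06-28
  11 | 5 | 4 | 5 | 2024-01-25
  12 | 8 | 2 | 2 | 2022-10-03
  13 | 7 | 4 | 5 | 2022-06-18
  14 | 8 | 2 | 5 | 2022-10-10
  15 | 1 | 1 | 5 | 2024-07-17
SELECT name, category FROM products WHERE category = 'Audio'

Execution result:
(no rows)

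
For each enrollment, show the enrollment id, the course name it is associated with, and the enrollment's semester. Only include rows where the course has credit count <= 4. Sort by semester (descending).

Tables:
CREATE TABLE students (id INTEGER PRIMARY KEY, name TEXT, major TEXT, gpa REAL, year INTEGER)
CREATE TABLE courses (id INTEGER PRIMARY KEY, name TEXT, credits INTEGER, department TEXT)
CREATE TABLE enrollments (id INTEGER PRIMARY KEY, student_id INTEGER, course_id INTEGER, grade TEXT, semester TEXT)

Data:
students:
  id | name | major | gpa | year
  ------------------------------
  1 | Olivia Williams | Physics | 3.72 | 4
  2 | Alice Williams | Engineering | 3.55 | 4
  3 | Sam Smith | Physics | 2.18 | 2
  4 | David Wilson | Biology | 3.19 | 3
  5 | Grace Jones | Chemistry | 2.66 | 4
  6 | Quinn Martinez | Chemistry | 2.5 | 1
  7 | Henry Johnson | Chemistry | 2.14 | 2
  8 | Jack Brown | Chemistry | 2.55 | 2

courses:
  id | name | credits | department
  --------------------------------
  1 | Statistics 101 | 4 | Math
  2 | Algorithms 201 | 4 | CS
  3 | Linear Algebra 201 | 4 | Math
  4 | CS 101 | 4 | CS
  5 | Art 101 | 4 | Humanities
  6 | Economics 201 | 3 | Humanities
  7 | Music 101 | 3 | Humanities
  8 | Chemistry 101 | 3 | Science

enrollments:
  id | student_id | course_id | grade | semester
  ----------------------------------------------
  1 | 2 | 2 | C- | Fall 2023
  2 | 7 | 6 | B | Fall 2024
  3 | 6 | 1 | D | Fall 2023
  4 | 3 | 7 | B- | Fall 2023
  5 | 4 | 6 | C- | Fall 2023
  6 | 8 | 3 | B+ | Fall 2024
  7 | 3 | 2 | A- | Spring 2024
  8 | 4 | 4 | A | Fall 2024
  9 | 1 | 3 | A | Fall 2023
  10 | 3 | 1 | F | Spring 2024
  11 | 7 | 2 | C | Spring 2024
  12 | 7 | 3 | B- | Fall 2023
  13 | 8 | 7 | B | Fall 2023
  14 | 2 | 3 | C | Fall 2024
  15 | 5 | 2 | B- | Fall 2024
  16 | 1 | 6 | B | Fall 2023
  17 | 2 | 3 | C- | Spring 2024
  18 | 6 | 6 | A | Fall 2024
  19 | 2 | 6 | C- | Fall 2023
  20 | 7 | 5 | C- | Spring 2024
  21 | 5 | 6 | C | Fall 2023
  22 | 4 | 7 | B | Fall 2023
SELECT c.id, p.name AS course, c.semester FROM enrollments c JOIN courses p ON c.course_id = p.id WHERE p.credits <= 4 ORDER BY c.semester DESC

Execution result:
id | course | semester
7 | Algorithms 201 | Spring 2024
10 | Statistics 101 | Spring 2024
11 | Algorithms 201 | Spring 2024
17 | Linear Algebra 201 | Spring 2024
20 | Art 101 | Spring 2024
2 | Economics 201 | Fall 2024
6 | Linear Algebra 201 | Fall 2024
8 | CS 101 | Fall 2024
14 | Linear Algebra 201 | Fall 2024
15 | Algorithms 201 | Fall 2024
18 | Economics 201 | Fall 2024
1 | Algorithms 201 | Fall 2023
3 | Statistics 101 | Fall 2023
4 | Music 101 | Fall 2023
5 | Economics 201 | Fall 2023
9 | Linear Algebra 201 | Fall 2023
12 | Linear Algebra 201 | Fall 2023
13 | Music 101 | Fall 2023
16 | Economics 201 | Fall 2023
19 | Economics 201 | Fall 2023
21 | Economics 201 | Fall 2023
22 | Music 101 | Fall 2023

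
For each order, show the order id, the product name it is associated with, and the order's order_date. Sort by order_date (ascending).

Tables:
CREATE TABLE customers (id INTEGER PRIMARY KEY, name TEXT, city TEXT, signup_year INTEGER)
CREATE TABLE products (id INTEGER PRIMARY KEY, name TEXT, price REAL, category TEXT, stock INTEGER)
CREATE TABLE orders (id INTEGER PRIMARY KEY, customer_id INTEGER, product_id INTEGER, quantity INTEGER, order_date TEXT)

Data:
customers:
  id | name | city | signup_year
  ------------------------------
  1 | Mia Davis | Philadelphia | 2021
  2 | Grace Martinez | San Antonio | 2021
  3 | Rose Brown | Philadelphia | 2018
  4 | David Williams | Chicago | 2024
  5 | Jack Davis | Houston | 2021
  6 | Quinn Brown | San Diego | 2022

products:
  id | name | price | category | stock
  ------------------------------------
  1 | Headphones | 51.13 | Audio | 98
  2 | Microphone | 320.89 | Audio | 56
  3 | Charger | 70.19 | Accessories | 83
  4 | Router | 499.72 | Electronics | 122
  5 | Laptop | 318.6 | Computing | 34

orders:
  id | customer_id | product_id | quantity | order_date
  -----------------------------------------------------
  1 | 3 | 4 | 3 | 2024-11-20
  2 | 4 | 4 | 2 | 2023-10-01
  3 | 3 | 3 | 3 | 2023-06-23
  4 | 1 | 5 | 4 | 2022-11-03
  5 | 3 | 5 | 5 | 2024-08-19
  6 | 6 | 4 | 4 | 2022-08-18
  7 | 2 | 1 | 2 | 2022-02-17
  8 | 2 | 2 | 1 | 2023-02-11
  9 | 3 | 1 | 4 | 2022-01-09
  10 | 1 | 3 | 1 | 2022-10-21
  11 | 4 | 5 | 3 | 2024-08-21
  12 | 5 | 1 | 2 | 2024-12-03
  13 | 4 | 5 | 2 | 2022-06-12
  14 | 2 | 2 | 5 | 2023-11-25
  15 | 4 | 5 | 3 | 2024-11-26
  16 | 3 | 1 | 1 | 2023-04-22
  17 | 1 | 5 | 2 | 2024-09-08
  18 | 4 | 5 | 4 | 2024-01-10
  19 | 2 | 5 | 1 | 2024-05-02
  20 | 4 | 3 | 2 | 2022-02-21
SELECT c.id, p.name AS product, c.order_date FROM orders c JOIN products p ON c.product_id = p.id ORDER BY c.order_date ASC

Execution result:
id | product | order_date
9 | Headphones | 2022-01-09
7 | Headphones | 2022-02-17
20 | Charger | 2022-02-21
13 | Laptop | 2022-06-12
6 | Router | 2022-08-18
10 | Charger | 2022-10-21
4 | Laptop | 2022-11-03
8 | Microphone | 2023-02-11
16 | Headphones | 2023-04-22
3 | Charger | 2023-06-23
2 | Router | 2023-10-01
14 | Microphone | 2023-11-25
18 | Laptop | 2024-01-10
19 | Laptop | 2024-05-02
5 | Laptop | 2024-08-19
11 | Laptop | 2024-08-21
17 | Laptop | 2024-09-08
1 | Router | 2024-11-20
15 | Laptop | 2024-11-26
12 | Headphones | 2024-12-03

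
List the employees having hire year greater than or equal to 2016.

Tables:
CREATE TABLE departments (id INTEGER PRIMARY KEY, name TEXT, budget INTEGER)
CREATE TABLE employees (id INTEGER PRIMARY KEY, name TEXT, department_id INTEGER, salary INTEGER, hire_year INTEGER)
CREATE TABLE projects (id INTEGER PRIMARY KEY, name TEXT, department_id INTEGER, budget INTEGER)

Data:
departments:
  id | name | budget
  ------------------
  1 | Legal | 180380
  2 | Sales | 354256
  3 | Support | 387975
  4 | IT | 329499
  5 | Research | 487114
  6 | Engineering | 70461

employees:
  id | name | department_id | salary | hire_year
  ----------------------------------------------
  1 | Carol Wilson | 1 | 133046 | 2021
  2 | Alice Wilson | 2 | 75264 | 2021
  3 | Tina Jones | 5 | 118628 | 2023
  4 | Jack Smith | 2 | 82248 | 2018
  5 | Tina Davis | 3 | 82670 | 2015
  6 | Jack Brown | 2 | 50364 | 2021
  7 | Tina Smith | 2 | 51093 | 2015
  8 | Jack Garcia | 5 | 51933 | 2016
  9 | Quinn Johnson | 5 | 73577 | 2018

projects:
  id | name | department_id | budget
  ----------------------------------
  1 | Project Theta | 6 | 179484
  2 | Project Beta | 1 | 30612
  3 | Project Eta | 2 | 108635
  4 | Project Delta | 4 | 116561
SELECT name, hire_year FROM employees WHERE hire_year >= 2016

Execution result:
name | hire_year
Carol Wilson | 2021
Alice Wilson | 2021
Tina Jones | 2023
Jack Smith | 2018
Jack Brown | 2021
Jack Garcia | 2016
Quinn Johnson | 2018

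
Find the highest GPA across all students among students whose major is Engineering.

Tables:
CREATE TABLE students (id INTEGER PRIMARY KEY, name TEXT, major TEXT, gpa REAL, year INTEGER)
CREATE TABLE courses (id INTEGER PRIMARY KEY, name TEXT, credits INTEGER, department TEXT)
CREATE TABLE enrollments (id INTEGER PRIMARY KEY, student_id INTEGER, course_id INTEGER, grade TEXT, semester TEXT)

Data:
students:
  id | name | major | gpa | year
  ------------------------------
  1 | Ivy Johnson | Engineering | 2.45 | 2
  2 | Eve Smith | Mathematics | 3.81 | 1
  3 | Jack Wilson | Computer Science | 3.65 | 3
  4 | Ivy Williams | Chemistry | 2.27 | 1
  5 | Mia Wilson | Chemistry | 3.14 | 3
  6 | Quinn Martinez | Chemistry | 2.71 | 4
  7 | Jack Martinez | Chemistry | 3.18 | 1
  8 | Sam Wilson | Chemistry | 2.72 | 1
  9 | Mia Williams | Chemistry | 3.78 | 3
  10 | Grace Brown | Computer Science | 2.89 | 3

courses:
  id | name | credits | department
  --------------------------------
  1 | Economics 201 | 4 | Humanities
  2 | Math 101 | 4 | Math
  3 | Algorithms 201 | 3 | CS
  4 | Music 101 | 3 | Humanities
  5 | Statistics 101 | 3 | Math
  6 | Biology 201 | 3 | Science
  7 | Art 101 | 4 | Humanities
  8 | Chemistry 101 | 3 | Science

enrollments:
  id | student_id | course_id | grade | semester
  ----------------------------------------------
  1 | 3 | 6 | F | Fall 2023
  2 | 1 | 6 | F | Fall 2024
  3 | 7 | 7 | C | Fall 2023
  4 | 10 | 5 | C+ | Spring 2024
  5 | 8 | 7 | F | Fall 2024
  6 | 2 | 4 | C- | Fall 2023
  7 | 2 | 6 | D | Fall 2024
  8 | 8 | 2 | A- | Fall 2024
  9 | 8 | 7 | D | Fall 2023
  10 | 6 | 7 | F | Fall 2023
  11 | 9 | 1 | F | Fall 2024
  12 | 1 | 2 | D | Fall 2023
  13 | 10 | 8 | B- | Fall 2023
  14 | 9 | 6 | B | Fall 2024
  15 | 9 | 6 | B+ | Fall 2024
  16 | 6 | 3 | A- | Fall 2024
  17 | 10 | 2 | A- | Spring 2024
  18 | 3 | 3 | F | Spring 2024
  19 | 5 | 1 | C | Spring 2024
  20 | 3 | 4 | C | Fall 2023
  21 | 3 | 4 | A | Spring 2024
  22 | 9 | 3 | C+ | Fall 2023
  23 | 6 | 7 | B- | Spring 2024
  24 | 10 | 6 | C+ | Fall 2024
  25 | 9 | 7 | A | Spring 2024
SELECT MAX(gpa) FROM students WHERE major = 'Engineering'

Execution result:
2.45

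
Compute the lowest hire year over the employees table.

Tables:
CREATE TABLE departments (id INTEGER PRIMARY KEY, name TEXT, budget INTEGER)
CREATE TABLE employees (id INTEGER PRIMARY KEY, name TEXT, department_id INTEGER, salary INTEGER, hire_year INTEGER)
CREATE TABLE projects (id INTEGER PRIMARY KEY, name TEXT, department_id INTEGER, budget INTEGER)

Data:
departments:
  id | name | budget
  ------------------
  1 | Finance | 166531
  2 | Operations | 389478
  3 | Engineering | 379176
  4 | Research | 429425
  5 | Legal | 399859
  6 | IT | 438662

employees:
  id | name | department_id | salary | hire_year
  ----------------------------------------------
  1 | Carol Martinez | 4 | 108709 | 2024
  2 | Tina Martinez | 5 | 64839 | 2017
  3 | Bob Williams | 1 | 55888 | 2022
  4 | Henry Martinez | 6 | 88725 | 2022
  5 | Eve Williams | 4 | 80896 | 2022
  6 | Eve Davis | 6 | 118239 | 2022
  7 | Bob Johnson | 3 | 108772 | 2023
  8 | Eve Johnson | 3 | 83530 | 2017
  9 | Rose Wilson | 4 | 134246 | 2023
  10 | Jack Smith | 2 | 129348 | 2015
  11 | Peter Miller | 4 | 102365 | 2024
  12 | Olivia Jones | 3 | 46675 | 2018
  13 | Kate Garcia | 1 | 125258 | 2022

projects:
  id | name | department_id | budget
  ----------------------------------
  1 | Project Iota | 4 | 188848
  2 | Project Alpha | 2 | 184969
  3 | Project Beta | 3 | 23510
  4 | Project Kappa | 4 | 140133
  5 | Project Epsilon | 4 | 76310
SELECT MIN(hire_year) FROM employees

Execution result:
2015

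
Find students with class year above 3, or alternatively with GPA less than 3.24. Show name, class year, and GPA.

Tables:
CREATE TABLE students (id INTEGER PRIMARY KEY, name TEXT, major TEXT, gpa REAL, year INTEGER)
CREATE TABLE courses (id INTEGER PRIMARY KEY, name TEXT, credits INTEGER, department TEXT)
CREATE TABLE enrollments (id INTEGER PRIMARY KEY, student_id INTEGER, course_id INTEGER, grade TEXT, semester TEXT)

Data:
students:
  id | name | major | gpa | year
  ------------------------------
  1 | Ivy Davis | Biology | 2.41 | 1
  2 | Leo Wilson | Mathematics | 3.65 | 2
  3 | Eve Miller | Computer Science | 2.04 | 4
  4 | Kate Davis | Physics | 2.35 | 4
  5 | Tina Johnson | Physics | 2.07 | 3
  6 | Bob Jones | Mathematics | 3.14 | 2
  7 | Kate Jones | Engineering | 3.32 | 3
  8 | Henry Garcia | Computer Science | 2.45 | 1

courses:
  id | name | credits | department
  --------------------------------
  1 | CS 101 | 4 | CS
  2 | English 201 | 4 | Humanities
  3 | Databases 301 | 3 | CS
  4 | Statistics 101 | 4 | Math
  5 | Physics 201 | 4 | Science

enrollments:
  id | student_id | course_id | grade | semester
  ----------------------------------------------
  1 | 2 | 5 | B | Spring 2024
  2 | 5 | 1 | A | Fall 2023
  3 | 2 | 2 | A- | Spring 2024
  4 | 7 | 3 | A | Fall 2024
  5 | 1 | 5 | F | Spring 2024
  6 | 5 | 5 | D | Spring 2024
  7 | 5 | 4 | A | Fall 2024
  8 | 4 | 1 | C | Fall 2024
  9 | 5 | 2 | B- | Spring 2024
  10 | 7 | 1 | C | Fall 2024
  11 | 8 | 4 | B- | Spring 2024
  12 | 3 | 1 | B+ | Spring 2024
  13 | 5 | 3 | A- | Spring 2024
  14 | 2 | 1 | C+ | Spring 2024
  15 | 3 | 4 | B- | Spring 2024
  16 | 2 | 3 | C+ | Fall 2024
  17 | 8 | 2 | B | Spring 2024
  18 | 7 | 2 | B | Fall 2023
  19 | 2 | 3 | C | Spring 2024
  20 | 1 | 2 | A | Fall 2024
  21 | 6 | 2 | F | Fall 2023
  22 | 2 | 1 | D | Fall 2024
SELECT name, year, gpa FROM students WHERE year > 3 OR gpa < 3.24

Execution result:
name | year | gpa
Ivy Davis | 1 | 2.41
Eve Miller | 4 | 2.04
Kate Davis | 4 | 2.35
Tina Johnson | 3 | 2.07
Bob Jones | 2 | 3.14
Henry Garcia | 1 | 2.45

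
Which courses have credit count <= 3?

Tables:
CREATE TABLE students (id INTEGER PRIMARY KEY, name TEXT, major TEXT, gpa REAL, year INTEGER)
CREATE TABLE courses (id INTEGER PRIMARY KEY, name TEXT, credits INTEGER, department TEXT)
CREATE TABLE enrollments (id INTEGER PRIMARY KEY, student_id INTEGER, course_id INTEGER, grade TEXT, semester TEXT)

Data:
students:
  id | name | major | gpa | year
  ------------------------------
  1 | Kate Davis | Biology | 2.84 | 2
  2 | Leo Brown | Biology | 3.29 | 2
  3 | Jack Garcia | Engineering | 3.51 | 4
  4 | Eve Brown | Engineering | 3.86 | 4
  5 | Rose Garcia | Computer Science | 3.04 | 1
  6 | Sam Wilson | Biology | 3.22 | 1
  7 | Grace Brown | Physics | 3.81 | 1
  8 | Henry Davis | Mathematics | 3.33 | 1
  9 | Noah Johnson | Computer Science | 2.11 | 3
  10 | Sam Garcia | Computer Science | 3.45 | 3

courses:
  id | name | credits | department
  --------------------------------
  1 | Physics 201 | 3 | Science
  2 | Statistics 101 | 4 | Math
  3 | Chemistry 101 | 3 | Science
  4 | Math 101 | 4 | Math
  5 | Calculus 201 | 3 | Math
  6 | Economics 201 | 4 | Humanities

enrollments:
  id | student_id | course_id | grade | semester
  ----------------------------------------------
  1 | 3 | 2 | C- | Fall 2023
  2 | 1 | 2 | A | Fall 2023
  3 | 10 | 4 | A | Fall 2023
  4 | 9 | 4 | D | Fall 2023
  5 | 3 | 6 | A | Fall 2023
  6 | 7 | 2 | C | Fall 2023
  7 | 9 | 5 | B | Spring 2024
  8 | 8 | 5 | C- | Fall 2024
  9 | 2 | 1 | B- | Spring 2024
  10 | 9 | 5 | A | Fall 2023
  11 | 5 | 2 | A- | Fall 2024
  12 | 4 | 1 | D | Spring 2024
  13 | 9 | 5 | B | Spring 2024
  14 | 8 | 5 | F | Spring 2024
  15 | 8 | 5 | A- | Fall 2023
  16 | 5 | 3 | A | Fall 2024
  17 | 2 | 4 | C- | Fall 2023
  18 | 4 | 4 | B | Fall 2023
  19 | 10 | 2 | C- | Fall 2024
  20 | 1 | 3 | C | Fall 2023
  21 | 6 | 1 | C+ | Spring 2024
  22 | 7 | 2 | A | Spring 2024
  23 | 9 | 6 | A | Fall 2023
SELECT name, credits FROM courses WHERE credits <= 3

Execution result:
name | credits
Physics 201 | 3
Chemistry 101 | 3
Calculus 201 | 3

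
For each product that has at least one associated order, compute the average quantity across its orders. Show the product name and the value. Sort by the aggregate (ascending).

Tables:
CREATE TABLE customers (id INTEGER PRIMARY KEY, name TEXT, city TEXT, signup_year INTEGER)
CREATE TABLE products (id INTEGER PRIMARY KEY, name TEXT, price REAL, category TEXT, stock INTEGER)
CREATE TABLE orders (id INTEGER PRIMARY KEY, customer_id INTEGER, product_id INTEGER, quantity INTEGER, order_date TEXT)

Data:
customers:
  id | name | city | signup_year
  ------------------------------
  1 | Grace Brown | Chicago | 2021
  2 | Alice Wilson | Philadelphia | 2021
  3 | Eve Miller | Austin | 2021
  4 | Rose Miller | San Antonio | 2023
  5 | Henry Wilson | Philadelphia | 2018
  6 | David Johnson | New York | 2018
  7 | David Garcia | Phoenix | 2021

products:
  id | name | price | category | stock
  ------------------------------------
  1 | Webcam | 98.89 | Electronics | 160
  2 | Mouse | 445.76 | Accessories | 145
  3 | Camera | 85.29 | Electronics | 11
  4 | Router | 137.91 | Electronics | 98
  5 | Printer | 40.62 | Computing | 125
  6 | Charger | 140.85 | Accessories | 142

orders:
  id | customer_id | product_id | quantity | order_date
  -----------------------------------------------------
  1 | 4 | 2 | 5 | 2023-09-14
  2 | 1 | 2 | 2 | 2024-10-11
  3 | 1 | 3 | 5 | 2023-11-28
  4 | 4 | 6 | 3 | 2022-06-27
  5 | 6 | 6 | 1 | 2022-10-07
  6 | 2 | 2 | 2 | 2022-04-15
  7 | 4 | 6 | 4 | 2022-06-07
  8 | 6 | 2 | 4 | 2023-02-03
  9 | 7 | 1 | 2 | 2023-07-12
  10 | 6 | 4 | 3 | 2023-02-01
SELECT p.name, AVG(c.quantity) AS avg_quantity FROM orders c JOIN products p ON c.product_id = p.id GROUP BY p.id, p.name ORDER BY avg_quantity ASC

Execution result:
name | avg_quantity
Webcam | 2.00
Charger | 2.67
Router | 3.00
Mouse | 3.25
Camera | 5.00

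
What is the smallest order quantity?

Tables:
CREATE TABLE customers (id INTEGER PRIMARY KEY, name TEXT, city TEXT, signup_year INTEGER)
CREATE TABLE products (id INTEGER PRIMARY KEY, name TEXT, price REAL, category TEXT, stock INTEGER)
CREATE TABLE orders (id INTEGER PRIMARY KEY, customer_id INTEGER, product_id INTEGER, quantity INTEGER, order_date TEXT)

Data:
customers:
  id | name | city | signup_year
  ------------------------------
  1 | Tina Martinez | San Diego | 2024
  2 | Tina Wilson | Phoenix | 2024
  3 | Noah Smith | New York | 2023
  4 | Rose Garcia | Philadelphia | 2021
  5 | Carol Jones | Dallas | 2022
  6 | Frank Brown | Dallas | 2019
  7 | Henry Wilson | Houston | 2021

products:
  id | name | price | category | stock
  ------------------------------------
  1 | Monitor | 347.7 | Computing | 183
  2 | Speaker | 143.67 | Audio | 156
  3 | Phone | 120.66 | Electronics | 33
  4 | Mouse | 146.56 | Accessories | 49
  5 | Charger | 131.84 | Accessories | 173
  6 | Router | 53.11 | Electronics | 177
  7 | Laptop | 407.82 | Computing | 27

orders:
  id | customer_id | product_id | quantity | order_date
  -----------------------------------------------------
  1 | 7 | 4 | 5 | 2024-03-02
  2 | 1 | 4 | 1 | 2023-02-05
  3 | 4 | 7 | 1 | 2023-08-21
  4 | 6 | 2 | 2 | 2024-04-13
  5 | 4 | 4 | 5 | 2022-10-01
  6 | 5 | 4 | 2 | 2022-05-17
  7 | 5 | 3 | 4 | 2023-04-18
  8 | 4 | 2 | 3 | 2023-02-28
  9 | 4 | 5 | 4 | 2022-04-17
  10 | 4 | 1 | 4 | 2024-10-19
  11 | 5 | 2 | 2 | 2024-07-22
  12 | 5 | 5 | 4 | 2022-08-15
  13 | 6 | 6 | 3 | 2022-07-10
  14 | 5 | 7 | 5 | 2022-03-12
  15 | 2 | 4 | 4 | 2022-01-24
SELECT MIN(quantity) FROM orders

Execution result:
1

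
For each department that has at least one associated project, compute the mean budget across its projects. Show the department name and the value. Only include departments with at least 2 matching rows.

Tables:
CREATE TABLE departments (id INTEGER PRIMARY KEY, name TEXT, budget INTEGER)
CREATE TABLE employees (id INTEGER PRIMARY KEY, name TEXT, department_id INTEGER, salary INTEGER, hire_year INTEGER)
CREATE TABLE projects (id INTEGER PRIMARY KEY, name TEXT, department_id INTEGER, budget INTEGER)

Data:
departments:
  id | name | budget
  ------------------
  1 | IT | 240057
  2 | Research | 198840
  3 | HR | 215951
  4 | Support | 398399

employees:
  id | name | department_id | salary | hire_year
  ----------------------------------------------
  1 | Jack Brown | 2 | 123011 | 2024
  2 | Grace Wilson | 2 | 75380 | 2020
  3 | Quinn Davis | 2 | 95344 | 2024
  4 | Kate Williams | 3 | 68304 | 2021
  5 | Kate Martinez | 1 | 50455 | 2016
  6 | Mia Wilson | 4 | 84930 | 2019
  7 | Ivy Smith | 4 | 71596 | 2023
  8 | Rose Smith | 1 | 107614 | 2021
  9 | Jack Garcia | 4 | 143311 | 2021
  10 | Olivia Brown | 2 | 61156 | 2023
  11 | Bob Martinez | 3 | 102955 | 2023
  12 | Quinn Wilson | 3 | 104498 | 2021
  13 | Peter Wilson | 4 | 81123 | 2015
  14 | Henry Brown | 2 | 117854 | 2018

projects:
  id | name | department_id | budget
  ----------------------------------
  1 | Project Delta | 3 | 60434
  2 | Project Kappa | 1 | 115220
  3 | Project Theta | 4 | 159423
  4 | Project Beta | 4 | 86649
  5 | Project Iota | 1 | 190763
SELECT p.name, AVG(c.budget) AS avg_budget FROM projects c JOIN departments p ON c.department_id = p.id GROUP BY p.id, p.name HAVING COUNT(*) >= 2

Execution result:
name | avg_budget
IT | 152991.50
Support | 123036.00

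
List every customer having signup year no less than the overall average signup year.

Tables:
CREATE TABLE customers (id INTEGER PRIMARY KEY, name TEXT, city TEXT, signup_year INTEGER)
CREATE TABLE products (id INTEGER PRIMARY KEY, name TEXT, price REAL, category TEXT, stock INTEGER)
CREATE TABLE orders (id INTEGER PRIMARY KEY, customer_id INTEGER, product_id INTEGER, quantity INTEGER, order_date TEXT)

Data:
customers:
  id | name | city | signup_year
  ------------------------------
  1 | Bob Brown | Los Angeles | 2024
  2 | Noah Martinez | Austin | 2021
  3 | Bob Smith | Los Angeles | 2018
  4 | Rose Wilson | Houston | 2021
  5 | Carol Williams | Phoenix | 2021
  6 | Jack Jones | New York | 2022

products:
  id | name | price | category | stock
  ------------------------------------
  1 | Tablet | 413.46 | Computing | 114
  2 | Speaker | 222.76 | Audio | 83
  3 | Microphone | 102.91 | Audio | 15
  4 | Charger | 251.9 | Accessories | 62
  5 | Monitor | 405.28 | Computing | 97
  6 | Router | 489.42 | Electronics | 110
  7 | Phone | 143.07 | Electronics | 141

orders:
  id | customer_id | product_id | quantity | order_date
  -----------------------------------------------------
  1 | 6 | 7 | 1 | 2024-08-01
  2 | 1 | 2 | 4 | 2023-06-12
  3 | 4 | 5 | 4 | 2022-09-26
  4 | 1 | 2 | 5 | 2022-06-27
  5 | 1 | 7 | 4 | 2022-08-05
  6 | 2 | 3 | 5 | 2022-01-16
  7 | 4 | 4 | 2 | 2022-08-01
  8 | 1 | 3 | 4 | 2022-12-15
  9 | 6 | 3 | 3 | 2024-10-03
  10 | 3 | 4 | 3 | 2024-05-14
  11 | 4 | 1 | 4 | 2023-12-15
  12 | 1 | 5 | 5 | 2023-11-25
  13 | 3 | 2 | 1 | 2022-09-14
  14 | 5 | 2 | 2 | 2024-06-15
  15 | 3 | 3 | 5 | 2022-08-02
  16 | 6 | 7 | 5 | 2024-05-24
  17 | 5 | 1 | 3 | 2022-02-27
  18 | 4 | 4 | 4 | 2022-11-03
SELECT name, signup_year FROM customers WHERE signup_year >= (SELECT AVG(signup_year) FROM customers)

Execution result:
name | signup_year
Bob Brown | 2024
Jack Jones | 2022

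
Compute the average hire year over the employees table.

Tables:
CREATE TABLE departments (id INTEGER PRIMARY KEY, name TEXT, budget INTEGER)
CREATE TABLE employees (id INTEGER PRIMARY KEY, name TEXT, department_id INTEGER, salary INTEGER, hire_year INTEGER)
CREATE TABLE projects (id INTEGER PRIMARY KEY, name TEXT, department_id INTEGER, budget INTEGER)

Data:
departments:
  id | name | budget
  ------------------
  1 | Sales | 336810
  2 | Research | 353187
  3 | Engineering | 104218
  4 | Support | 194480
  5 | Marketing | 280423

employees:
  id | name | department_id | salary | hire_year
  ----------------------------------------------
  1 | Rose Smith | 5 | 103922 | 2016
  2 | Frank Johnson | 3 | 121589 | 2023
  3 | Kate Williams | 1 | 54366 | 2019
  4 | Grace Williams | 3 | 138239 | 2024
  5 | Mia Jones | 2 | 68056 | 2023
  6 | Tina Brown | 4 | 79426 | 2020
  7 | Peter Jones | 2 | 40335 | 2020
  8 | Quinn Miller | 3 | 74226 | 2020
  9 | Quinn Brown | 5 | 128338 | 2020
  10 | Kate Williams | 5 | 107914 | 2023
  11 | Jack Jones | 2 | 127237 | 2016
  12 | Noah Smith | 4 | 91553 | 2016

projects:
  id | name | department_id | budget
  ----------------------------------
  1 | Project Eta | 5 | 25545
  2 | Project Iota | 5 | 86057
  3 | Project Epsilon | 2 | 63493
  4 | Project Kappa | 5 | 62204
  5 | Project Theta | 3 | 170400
SELECT AVG(hire_year) FROM employees

Execution result:
2020.00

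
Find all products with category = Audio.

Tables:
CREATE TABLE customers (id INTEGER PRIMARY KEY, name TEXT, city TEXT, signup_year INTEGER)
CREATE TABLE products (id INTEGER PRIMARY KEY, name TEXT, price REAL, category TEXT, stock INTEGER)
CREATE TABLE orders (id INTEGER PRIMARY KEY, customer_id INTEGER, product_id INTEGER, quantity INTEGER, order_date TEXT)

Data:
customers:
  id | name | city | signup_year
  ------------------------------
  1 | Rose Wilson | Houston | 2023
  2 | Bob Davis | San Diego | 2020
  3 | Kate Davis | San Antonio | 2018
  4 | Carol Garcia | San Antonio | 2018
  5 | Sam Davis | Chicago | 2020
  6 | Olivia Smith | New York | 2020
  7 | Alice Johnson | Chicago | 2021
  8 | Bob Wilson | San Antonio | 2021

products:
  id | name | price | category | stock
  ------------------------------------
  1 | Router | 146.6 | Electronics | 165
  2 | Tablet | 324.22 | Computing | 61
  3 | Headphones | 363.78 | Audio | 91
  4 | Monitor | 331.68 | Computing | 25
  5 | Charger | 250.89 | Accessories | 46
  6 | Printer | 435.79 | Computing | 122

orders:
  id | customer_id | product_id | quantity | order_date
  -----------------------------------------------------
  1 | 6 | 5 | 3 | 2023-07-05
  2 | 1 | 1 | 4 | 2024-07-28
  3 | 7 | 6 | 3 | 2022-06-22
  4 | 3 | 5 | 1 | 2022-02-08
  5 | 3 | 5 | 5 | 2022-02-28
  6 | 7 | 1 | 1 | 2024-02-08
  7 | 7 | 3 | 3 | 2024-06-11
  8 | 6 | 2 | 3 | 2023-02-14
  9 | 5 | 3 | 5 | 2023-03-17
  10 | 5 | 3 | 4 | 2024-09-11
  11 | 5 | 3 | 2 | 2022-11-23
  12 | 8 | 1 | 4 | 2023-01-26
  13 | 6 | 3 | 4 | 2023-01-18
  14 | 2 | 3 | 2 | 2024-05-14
SELECT name, category FROM products WHERE category = 'Audio'

Execution result:
name | category
Headphones | Audio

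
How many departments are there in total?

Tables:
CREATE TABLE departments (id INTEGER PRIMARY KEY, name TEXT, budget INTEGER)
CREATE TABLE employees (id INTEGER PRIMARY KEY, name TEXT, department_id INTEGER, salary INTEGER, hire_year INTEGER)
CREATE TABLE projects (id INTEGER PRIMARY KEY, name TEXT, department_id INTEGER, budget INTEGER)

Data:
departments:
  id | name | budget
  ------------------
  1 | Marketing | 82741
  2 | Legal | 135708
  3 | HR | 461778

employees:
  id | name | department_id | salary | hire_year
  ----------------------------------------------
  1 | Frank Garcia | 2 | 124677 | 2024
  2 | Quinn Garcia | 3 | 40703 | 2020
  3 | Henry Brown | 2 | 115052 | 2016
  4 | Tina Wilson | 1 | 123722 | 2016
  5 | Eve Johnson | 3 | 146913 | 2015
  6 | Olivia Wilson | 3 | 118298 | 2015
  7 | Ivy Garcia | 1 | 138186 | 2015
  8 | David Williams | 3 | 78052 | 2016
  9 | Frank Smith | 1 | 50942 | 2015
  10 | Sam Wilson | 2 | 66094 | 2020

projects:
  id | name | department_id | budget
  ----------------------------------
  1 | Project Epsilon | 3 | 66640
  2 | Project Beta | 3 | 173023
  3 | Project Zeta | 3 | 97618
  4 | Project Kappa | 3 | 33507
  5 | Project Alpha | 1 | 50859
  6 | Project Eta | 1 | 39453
SELECT COUNT(*) FROM departments

Execution result:
3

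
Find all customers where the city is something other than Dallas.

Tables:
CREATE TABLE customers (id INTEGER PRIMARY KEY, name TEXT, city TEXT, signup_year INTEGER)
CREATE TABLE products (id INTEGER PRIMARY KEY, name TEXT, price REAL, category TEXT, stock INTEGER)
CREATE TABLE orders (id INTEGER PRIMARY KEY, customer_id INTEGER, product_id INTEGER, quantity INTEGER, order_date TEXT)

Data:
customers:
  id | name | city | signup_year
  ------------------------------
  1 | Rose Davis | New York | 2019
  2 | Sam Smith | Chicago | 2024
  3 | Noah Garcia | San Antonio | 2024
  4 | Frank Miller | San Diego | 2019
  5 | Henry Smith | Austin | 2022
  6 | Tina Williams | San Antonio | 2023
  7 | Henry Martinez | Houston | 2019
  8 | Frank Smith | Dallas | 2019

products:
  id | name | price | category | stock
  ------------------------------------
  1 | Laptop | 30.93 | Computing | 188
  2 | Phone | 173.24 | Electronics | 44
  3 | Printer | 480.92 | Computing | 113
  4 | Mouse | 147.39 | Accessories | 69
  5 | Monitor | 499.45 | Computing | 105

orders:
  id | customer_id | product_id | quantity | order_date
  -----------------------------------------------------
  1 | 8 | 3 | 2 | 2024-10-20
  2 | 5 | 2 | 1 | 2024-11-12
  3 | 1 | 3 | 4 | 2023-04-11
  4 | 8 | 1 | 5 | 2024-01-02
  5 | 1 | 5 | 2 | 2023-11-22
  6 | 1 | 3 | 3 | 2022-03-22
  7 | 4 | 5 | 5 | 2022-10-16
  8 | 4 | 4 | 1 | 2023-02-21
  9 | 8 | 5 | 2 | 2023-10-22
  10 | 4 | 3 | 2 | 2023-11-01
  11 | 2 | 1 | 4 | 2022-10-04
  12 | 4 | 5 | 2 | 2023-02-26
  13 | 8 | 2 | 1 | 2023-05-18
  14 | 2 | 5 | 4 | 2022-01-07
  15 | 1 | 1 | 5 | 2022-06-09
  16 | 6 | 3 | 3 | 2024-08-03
SELECT name, city FROM customers WHERE city <> 'Dallas'

Execution result:
name | city
Rose Davis | New York
Sam Smith | Chicago
Noah Garcia | San Antonio
Frank Miller | San Diego
Henry Smith | Austin
Tina Williams | San Antonio
Henry Martinez | Houston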